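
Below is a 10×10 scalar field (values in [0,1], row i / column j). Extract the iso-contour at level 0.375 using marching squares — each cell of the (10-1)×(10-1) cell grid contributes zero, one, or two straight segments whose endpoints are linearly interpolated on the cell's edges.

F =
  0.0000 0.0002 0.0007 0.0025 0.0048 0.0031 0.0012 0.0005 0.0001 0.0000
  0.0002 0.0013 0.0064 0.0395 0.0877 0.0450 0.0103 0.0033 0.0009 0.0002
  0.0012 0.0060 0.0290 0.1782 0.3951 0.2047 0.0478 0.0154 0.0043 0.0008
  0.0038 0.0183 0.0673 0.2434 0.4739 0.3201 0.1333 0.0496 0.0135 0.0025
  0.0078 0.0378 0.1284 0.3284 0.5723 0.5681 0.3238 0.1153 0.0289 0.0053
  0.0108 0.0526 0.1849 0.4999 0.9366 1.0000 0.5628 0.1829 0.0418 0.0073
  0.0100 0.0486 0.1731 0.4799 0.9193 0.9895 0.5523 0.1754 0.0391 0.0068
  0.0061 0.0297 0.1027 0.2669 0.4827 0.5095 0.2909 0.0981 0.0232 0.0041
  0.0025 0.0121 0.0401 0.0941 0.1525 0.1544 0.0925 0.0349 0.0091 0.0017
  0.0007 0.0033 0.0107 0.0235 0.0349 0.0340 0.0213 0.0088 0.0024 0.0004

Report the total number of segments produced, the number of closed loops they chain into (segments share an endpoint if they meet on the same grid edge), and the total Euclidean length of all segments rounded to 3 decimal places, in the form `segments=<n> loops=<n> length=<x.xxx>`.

cell (1,3): code 0100 → (1.935,4.000)–(2.000,3.907)
cell (1,4): code 1000 → (2.000,4.106)–(1.935,4.000)
cell (2,3): code 0110 → (2.000,3.907)–(3.000,3.571)
cell (2,4): code 1001 → (3.000,4.643)–(2.000,4.106)
cell (3,3): code 0110 → (3.000,3.571)–(4.000,3.191)
cell (3,4): code 1101 → (3.221,5.000)–(3.000,4.643)
cell (3,5): code 1000 → (4.000,5.790)–(3.221,5.000)
cell (4,2): code 0100 → (4.272,3.000)–(5.000,2.603)
cell (4,3): code 1110 → (4.000,3.191)–(4.272,3.000)
cell (4,5): code 1101 → (4.214,6.000)–(4.000,5.790)
cell (4,6): code 1000 → (5.000,6.494)–(4.214,6.000)
cell (5,2): code 0110 → (5.000,2.603)–(6.000,2.658)
cell (5,6): code 1001 → (6.000,6.470)–(5.000,6.494)
cell (6,2): code 0010 → (6.000,2.658)–(6.492,3.000)
cell (6,3): code 0111 → (6.492,3.000)–(7.000,3.501)
cell (6,5): code 1011 → (7.000,5.615)–(6.678,6.000)
cell (6,6): code 0001 → (6.678,6.000)–(6.000,6.470)
cell (7,3): code 0010 → (7.000,3.501)–(7.326,4.000)
cell (7,4): code 0011 → (7.326,4.000)–(7.379,5.000)
cell (7,5): code 0001 → (7.379,5.000)–(7.000,5.615)
total: 20 segments, chained into 1 closed loop(s), length Σ = 14.378100

segments=20 loops=1 length=14.378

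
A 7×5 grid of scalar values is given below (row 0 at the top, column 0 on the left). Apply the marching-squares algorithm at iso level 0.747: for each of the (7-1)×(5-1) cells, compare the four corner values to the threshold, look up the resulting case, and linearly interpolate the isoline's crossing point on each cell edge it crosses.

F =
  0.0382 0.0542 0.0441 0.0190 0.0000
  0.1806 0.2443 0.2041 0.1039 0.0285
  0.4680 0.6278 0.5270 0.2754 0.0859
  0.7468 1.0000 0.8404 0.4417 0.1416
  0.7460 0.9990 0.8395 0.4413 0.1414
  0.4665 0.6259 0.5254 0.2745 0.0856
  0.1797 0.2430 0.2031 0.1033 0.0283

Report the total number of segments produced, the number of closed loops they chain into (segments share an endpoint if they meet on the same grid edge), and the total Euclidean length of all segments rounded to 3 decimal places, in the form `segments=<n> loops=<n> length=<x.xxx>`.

segments=8 loops=1 length=7.307

cell (2,0): code 0100 → (2.320,1.000)–(3.000,0.001)
cell (2,1): code 1100 → (2.702,2.000)–(2.320,1.000)
cell (2,2): code 1000 → (3.000,2.234)–(2.702,2.000)
cell (3,0): code 0110 → (3.000,0.001)–(4.000,0.004)
cell (3,2): code 1001 → (4.000,2.232)–(3.000,2.234)
cell (4,0): code 0010 → (4.000,0.004)–(4.675,1.000)
cell (4,1): code 0011 → (4.675,1.000)–(4.294,2.000)
cell (4,2): code 0001 → (4.294,2.000)–(4.000,2.232)
total: 8 segments, chained into 1 closed loop(s), length Σ = 7.306591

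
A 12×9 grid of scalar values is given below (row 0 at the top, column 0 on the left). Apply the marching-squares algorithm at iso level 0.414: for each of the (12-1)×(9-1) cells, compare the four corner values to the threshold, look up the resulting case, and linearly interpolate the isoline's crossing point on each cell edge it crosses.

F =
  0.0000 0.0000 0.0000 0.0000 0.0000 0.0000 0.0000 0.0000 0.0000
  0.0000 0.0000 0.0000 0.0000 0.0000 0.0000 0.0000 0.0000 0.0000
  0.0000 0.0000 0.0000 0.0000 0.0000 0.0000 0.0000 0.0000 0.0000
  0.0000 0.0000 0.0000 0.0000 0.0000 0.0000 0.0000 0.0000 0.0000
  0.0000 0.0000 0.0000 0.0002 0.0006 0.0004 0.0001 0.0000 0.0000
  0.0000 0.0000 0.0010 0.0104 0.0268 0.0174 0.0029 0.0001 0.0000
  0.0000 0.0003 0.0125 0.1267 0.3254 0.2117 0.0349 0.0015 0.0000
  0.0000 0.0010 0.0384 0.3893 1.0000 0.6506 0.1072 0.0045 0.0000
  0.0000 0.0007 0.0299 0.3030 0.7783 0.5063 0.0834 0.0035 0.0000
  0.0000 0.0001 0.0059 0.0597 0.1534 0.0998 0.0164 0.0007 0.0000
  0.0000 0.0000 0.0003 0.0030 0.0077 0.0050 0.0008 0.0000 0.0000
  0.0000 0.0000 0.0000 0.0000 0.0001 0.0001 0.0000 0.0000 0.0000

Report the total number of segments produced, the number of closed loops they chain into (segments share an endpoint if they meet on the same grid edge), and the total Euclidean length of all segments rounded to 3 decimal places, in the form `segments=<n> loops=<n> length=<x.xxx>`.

cell (6,3): code 0100 → (6.131,4.000)–(7.000,3.040)
cell (6,4): code 1100 → (6.461,5.000)–(6.131,4.000)
cell (6,5): code 1000 → (7.000,5.435)–(6.461,5.000)
cell (7,3): code 0110 → (7.000,3.040)–(8.000,3.234)
cell (7,5): code 1001 → (8.000,5.218)–(7.000,5.435)
cell (8,3): code 0010 → (8.000,3.234)–(8.583,4.000)
cell (8,4): code 0011 → (8.583,4.000)–(8.227,5.000)
cell (8,5): code 0001 → (8.227,5.000)–(8.000,5.218)
total: 8 segments, chained into 1 closed loop(s), length Σ = 7.421357

segments=8 loops=1 length=7.421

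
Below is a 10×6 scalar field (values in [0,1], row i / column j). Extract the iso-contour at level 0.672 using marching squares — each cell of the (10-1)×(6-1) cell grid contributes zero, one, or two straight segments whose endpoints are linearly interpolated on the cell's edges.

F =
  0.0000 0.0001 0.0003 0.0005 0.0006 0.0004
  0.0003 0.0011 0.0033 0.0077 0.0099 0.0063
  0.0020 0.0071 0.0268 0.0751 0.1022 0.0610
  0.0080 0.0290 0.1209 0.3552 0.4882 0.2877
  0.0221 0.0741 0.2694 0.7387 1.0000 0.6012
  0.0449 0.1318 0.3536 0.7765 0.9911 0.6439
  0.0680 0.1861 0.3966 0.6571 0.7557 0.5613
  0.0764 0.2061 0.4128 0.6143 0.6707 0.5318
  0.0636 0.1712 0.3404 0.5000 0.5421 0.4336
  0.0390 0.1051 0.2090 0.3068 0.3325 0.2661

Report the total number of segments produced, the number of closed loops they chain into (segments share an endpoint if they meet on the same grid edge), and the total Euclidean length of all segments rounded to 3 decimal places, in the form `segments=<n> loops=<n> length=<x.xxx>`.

segments=10 loops=1 length=8.974

cell (3,2): code 0100 → (3.826,3.000)–(4.000,2.858)
cell (3,3): code 1100 → (3.359,4.000)–(3.826,3.000)
cell (3,4): code 1000 → (4.000,4.822)–(3.359,4.000)
cell (4,2): code 0110 → (4.000,2.858)–(5.000,2.753)
cell (4,4): code 1001 → (5.000,4.919)–(4.000,4.822)
cell (5,2): code 0010 → (5.000,2.753)–(5.875,3.000)
cell (5,3): code 0111 → (5.875,3.000)–(6.000,3.151)
cell (5,4): code 1001 → (6.000,4.431)–(5.000,4.919)
cell (6,3): code 0010 → (6.000,3.151)–(6.985,4.000)
cell (6,4): code 0001 → (6.985,4.000)–(6.000,4.431)
total: 10 segments, chained into 1 closed loop(s), length Σ = 8.974251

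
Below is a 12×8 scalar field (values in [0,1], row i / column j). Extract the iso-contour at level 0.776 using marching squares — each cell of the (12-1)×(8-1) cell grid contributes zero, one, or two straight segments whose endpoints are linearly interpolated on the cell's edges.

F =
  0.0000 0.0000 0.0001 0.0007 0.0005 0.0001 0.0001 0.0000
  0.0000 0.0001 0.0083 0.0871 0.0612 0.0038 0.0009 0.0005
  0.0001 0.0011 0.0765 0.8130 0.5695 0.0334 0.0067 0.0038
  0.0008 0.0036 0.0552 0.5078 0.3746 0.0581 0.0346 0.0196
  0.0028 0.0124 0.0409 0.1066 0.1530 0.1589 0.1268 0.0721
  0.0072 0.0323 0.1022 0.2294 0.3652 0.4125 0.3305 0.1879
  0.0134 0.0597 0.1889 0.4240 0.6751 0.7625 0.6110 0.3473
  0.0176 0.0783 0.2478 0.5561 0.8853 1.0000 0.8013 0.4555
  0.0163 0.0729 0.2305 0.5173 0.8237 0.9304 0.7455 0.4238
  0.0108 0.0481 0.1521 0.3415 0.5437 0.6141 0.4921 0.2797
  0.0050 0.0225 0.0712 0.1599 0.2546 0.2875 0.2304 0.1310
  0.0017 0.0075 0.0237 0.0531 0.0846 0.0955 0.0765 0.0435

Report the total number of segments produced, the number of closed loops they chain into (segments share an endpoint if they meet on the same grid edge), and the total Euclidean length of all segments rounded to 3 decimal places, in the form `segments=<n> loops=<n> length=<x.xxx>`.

cell (1,2): code 0100 → (1.949,3.000)–(2.000,2.950)
cell (1,3): code 1000 → (2.000,3.152)–(1.949,3.000)
cell (2,2): code 0010 → (2.000,2.950)–(2.121,3.000)
cell (2,3): code 0001 → (2.121,3.000)–(2.000,3.152)
cell (6,3): code 0100 → (6.480,4.000)–(7.000,3.668)
cell (6,4): code 1100 → (6.057,5.000)–(6.480,4.000)
cell (6,5): code 1100 → (6.867,6.000)–(6.057,5.000)
cell (6,6): code 1000 → (7.000,6.073)–(6.867,6.000)
cell (7,3): code 0110 → (7.000,3.668)–(8.000,3.844)
cell (7,5): code 1011 → (8.000,5.835)–(7.453,6.000)
cell (7,6): code 0001 → (7.453,6.000)–(7.000,6.073)
cell (8,3): code 0010 → (8.000,3.844)–(8.170,4.000)
cell (8,4): code 0011 → (8.170,4.000)–(8.488,5.000)
cell (8,5): code 0001 → (8.488,5.000)–(8.000,5.835)
total: 14 segments, chained into 2 closed loop(s), length Σ = 7.991982

segments=14 loops=2 length=7.992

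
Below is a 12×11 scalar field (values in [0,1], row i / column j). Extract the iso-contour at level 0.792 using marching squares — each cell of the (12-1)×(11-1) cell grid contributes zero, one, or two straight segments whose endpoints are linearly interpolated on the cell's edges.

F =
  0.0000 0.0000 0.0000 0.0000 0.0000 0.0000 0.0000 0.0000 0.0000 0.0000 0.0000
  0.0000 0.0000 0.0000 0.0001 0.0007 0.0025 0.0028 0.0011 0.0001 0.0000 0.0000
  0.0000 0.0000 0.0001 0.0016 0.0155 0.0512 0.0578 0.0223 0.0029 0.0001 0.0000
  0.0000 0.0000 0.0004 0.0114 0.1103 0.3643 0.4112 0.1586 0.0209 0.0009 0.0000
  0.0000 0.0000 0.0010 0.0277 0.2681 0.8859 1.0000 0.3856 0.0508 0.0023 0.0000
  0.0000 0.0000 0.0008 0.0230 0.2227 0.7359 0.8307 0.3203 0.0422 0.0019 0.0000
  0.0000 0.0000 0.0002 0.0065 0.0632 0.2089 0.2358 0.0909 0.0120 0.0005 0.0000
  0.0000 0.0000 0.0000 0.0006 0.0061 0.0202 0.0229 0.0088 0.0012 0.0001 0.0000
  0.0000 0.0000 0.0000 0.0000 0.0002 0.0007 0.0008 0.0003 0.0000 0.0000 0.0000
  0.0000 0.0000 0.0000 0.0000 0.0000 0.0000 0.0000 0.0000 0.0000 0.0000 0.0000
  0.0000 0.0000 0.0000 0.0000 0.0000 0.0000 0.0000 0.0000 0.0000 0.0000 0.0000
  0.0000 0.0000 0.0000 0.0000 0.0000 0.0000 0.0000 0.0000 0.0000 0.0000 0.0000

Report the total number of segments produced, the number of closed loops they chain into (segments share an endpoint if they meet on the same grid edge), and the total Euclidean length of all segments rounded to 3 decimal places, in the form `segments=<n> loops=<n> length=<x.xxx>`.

segments=8 loops=1 length=4.631

cell (3,4): code 0100 → (3.820,5.000)–(4.000,4.848)
cell (3,5): code 1100 → (3.647,6.000)–(3.820,5.000)
cell (3,6): code 1000 → (4.000,6.339)–(3.647,6.000)
cell (4,4): code 0010 → (4.000,4.848)–(4.626,5.000)
cell (4,5): code 0111 → (4.626,5.000)–(5.000,5.592)
cell (4,6): code 1001 → (5.000,6.076)–(4.000,6.339)
cell (5,5): code 0010 → (5.000,5.592)–(5.065,6.000)
cell (5,6): code 0001 → (5.065,6.000)–(5.000,6.076)
total: 8 segments, chained into 1 closed loop(s), length Σ = 4.631244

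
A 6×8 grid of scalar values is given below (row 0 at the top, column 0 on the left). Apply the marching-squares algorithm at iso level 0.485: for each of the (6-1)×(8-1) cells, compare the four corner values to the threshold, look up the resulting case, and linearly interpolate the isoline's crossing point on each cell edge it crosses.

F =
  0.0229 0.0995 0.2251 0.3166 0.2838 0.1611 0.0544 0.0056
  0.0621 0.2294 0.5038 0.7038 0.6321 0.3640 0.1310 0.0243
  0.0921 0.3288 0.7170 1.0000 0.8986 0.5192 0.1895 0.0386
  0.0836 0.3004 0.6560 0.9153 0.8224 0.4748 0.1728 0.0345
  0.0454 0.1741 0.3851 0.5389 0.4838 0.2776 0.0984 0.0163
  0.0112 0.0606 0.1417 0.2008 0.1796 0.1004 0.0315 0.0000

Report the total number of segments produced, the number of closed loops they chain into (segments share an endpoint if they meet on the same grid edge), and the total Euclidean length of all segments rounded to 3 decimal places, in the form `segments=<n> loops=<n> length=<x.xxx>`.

cell (0,1): code 0100 → (0.933,2.000)–(1.000,1.931)
cell (0,2): code 1100 → (0.435,3.000)–(0.933,2.000)
cell (0,3): code 1100 → (0.578,4.000)–(0.435,3.000)
cell (0,4): code 1000 → (1.000,4.549)–(0.578,4.000)
cell (1,1): code 0110 → (1.000,1.931)–(2.000,1.402)
cell (1,4): code 1101 → (1.780,5.000)–(1.000,4.549)
cell (1,5): code 1000 → (2.000,5.104)–(1.780,5.000)
cell (2,1): code 0110 → (2.000,1.402)–(3.000,1.519)
cell (2,4): code 1011 → (3.000,4.971)–(2.770,5.000)
cell (2,5): code 0001 → (2.770,5.000)–(2.000,5.104)
cell (3,1): code 0010 → (3.000,1.519)–(3.631,2.000)
cell (3,2): code 0111 → (3.631,2.000)–(4.000,2.650)
cell (3,3): code 1011 → (4.000,3.978)–(3.996,4.000)
cell (3,4): code 0001 → (3.996,4.000)–(3.000,4.971)
cell (4,2): code 0010 → (4.000,2.650)–(4.159,3.000)
cell (4,3): code 0001 → (4.159,3.000)–(4.000,3.978)
total: 16 segments, chained into 1 closed loop(s), length Σ = 11.536769

segments=16 loops=1 length=11.537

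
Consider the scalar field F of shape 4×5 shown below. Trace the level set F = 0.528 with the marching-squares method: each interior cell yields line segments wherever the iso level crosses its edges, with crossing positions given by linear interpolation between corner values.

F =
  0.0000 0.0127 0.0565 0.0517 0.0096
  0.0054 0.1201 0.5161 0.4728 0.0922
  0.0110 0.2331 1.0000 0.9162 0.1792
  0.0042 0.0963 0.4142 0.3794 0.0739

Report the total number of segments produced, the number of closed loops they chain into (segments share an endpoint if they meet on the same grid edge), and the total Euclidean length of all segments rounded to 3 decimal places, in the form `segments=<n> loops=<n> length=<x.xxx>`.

segments=6 loops=1 length=6.092

cell (1,1): code 0100 → (1.025,2.000)–(2.000,1.385)
cell (1,2): code 1100 → (1.124,3.000)–(1.025,2.000)
cell (1,3): code 1000 → (2.000,3.527)–(1.124,3.000)
cell (2,1): code 0010 → (2.000,1.385)–(2.806,2.000)
cell (2,2): code 0011 → (2.806,2.000)–(2.723,3.000)
cell (2,3): code 0001 → (2.723,3.000)–(2.000,3.527)
total: 6 segments, chained into 1 closed loop(s), length Σ = 6.092045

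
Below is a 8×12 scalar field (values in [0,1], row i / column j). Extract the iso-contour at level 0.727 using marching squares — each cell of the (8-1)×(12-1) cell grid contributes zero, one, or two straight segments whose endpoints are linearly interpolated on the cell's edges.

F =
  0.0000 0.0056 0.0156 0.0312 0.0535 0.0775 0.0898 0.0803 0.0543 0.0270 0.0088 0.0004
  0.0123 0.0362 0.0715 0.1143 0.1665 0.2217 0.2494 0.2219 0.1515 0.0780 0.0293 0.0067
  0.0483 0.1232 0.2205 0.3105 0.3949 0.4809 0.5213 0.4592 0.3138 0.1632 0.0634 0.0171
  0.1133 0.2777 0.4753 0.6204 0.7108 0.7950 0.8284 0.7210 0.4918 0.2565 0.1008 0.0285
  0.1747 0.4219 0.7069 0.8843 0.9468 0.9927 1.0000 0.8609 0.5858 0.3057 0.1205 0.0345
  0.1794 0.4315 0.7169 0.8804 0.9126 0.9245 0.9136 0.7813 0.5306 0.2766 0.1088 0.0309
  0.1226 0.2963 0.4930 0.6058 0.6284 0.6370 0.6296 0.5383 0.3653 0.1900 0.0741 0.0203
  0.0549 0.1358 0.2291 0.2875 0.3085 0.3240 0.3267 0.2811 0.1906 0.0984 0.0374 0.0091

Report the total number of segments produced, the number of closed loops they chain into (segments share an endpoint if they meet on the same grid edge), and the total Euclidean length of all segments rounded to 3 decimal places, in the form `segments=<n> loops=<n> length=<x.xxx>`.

segments=16 loops=1 length=13.850

cell (2,4): code 0100 → (2.784,5.000)–(3.000,4.192)
cell (2,5): code 1100 → (2.670,6.000)–(2.784,5.000)
cell (2,6): code 1000 → (3.000,6.944)–(2.670,6.000)
cell (3,2): code 0100 → (3.404,3.000)–(4.000,2.113)
cell (3,3): code 1100 → (3.069,4.000)–(3.404,3.000)
cell (3,4): code 1110 → (3.000,4.192)–(3.069,4.000)
cell (3,6): code 1101 → (3.043,7.000)–(3.000,6.944)
cell (3,7): code 1000 → (4.000,7.487)–(3.043,7.000)
cell (4,2): code 0110 → (4.000,2.113)–(5.000,2.062)
cell (4,7): code 1001 → (5.000,7.217)–(4.000,7.487)
cell (5,2): code 0010 → (5.000,2.062)–(5.559,3.000)
cell (5,3): code 0011 → (5.559,3.000)–(5.653,4.000)
cell (5,4): code 0011 → (5.653,4.000)–(5.687,5.000)
cell (5,5): code 0011 → (5.687,5.000)–(5.657,6.000)
cell (5,6): code 0011 → (5.657,6.000)–(5.223,7.000)
cell (5,7): code 0001 → (5.223,7.000)–(5.000,7.217)
total: 16 segments, chained into 1 closed loop(s), length Σ = 13.850106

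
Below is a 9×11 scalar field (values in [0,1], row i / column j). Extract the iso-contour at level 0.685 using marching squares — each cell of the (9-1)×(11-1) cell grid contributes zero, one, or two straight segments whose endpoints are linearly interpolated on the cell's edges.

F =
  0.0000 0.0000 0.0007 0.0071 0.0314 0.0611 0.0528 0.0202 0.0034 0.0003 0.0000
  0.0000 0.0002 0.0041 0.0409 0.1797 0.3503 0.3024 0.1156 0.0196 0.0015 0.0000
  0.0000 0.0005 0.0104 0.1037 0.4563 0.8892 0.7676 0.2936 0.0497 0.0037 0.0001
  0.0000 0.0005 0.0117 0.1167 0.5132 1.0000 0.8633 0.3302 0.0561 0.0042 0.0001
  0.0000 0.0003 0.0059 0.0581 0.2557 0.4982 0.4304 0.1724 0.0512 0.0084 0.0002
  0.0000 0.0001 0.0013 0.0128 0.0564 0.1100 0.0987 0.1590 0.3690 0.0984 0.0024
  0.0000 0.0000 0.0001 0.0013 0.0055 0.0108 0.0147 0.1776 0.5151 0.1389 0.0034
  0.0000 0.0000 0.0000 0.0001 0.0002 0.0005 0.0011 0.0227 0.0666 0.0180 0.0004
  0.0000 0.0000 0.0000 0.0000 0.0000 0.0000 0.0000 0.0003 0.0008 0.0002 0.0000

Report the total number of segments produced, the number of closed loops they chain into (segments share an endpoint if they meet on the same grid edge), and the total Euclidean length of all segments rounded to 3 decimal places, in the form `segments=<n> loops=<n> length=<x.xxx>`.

segments=8 loops=1 length=6.357

cell (1,4): code 0100 → (1.621,5.000)–(2.000,4.528)
cell (1,5): code 1100 → (1.822,6.000)–(1.621,5.000)
cell (1,6): code 1000 → (2.000,6.174)–(1.822,6.000)
cell (2,4): code 0110 → (2.000,4.528)–(3.000,4.353)
cell (2,6): code 1001 → (3.000,6.334)–(2.000,6.174)
cell (3,4): code 0010 → (3.000,4.353)–(3.628,5.000)
cell (3,5): code 0011 → (3.628,5.000)–(3.412,6.000)
cell (3,6): code 0001 → (3.412,6.000)–(3.000,6.334)
total: 8 segments, chained into 1 closed loop(s), length Σ = 6.357060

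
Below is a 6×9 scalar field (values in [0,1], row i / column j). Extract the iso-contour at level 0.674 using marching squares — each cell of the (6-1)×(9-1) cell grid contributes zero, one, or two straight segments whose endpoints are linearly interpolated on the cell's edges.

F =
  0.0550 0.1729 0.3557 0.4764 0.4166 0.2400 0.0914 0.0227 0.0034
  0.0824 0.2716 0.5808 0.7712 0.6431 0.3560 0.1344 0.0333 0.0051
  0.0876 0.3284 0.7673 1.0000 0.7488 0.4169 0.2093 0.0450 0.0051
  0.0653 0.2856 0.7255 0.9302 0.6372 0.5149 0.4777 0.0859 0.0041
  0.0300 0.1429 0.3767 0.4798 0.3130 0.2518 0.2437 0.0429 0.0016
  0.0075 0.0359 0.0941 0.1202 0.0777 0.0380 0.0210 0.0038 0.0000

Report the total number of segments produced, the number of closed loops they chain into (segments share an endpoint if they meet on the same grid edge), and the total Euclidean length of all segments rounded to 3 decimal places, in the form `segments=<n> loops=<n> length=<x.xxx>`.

cell (0,2): code 0100 → (0.670,3.000)–(1.000,2.489)
cell (0,3): code 1000 → (1.000,3.759)–(0.670,3.000)
cell (1,1): code 0100 → (1.500,2.000)–(2.000,1.787)
cell (1,2): code 1110 → (1.000,2.489)–(1.500,2.000)
cell (1,3): code 1101 → (1.292,4.000)–(1.000,3.759)
cell (1,4): code 1000 → (2.000,4.225)–(1.292,4.000)
cell (2,1): code 0110 → (2.000,1.787)–(3.000,1.883)
cell (2,3): code 1011 → (3.000,3.874)–(2.670,4.000)
cell (2,4): code 0001 → (2.670,4.000)–(2.000,4.225)
cell (3,1): code 0010 → (3.000,1.883)–(3.148,2.000)
cell (3,2): code 0011 → (3.148,2.000)–(3.569,3.000)
cell (3,3): code 0001 → (3.569,3.000)–(3.000,3.874)
total: 12 segments, chained into 1 closed loop(s), length Σ = 8.181007

segments=12 loops=1 length=8.181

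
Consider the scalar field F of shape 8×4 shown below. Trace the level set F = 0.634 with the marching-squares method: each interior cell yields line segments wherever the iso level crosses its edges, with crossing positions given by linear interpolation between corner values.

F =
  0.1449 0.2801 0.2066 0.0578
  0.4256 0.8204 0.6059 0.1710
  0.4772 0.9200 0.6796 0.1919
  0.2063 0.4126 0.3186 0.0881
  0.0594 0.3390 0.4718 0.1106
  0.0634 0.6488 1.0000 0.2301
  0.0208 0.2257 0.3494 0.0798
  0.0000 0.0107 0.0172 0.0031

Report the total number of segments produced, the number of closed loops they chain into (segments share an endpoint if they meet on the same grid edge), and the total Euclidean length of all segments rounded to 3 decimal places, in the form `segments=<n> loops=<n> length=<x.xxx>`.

segments=14 loops=2 length=9.664

cell (0,0): code 0100 → (0.655,1.000)–(1.000,0.528)
cell (0,1): code 1000 → (1.000,1.869)–(0.655,1.000)
cell (1,0): code 0110 → (1.000,0.528)–(2.000,0.354)
cell (1,1): code 1101 → (1.381,2.000)–(1.000,1.869)
cell (1,2): code 1000 → (2.000,2.094)–(1.381,2.000)
cell (2,0): code 0010 → (2.000,0.354)–(2.564,1.000)
cell (2,1): code 0011 → (2.564,1.000)–(2.126,2.000)
cell (2,2): code 0001 → (2.126,2.000)–(2.000,2.094)
cell (4,0): code 0100 → (4.952,1.000)–(5.000,0.975)
cell (4,1): code 1100 → (4.307,2.000)–(4.952,1.000)
cell (4,2): code 1000 → (5.000,2.475)–(4.307,2.000)
cell (5,0): code 0010 → (5.000,0.975)–(5.035,1.000)
cell (5,1): code 0011 → (5.035,1.000)–(5.563,2.000)
cell (5,2): code 0001 → (5.563,2.000)–(5.000,2.475)
total: 14 segments, chained into 2 closed loop(s), length Σ = 9.664204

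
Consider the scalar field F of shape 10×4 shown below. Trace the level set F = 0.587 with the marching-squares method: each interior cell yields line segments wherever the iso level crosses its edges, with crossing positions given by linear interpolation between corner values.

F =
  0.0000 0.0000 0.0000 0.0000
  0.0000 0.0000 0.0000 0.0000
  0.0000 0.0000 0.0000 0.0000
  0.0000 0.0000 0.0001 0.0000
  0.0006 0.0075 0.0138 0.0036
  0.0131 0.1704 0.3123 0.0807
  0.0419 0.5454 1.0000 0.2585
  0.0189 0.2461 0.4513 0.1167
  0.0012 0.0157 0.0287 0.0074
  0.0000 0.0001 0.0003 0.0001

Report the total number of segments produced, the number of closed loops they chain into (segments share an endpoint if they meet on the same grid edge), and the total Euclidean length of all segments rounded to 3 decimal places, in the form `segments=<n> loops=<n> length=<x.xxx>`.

cell (5,1): code 0100 → (5.399,2.000)–(6.000,1.092)
cell (5,2): code 1000 → (6.000,2.557)–(5.399,2.000)
cell (6,1): code 0010 → (6.000,1.092)–(6.753,2.000)
cell (6,2): code 0001 → (6.753,2.000)–(6.000,2.557)
total: 4 segments, chained into 1 closed loop(s), length Σ = 4.024267

segments=4 loops=1 length=4.024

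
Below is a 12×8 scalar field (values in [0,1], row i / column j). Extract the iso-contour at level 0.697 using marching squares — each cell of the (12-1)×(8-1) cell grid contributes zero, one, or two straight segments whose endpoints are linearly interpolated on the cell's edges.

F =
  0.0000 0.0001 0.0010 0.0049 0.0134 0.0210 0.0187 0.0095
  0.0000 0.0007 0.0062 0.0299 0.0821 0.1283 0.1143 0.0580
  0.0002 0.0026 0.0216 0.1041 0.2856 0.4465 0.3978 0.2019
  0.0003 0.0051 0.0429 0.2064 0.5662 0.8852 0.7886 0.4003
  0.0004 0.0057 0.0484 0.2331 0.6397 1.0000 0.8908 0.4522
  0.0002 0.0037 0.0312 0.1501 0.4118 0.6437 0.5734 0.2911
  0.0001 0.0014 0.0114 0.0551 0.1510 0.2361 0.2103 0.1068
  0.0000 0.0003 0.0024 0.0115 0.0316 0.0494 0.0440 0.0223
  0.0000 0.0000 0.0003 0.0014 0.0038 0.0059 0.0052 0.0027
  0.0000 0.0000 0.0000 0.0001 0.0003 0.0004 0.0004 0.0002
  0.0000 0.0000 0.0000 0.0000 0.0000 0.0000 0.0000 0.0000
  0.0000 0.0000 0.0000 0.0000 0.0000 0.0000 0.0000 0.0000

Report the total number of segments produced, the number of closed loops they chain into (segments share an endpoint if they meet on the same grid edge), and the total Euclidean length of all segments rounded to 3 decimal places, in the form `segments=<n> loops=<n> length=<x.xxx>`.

cell (2,4): code 0100 → (2.571,5.000)–(3.000,4.410)
cell (2,5): code 1100 → (2.766,6.000)–(2.571,5.000)
cell (2,6): code 1000 → (3.000,6.236)–(2.766,6.000)
cell (3,4): code 0110 → (3.000,4.410)–(4.000,4.159)
cell (3,6): code 1001 → (4.000,6.442)–(3.000,6.236)
cell (4,4): code 0010 → (4.000,4.159)–(4.850,5.000)
cell (4,5): code 0011 → (4.850,5.000)–(4.611,6.000)
cell (4,6): code 0001 → (4.611,6.000)–(4.000,6.442)
total: 8 segments, chained into 1 closed loop(s), length Σ = 7.110817

segments=8 loops=1 length=7.111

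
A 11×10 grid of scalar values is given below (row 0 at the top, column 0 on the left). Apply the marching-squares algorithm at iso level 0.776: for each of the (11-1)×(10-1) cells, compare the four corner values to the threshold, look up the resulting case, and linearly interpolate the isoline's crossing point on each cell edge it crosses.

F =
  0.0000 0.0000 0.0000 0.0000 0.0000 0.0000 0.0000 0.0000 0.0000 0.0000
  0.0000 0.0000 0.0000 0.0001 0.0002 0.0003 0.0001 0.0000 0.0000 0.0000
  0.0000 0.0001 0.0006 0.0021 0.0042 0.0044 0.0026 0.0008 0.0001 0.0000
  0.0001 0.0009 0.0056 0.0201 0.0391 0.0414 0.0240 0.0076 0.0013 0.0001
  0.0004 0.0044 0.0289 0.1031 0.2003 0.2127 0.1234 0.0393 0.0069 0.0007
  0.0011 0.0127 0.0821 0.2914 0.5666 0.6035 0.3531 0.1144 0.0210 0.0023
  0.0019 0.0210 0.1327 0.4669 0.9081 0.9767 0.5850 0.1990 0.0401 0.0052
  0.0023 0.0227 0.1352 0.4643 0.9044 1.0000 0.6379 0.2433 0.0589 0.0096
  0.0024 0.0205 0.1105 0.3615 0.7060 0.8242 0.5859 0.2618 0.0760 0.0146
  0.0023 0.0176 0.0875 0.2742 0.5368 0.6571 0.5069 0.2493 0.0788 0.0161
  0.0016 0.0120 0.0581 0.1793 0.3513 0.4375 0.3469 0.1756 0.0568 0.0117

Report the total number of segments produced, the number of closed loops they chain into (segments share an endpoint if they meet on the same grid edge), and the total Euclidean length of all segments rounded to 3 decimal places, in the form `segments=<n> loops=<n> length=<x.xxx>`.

segments=10 loops=1 length=7.583

cell (5,3): code 0100 → (5.613,4.000)–(6.000,3.701)
cell (5,4): code 1100 → (5.462,5.000)–(5.613,4.000)
cell (5,5): code 1000 → (6.000,5.512)–(5.462,5.000)
cell (6,3): code 0110 → (6.000,3.701)–(7.000,3.708)
cell (6,5): code 1001 → (7.000,5.619)–(6.000,5.512)
cell (7,3): code 0010 → (7.000,3.708)–(7.647,4.000)
cell (7,4): code 0111 → (7.647,4.000)–(8.000,4.592)
cell (7,5): code 1001 → (8.000,5.202)–(7.000,5.619)
cell (8,4): code 0010 → (8.000,4.592)–(8.288,5.000)
cell (8,5): code 0001 → (8.288,5.000)–(8.000,5.202)
total: 10 segments, chained into 1 closed loop(s), length Σ = 7.583193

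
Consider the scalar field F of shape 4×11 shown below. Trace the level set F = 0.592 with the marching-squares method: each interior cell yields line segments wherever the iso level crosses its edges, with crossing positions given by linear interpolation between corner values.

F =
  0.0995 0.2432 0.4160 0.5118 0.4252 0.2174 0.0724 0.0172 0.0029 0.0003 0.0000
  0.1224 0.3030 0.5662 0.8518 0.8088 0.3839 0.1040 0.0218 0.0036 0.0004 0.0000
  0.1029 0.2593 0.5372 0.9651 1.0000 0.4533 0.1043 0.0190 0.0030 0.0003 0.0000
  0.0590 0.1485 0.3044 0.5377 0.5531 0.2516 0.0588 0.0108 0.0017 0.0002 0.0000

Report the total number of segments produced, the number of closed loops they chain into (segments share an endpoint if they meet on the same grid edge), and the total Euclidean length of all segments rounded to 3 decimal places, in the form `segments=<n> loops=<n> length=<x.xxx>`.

cell (0,2): code 0100 → (0.236,3.000)–(1.000,2.090)
cell (0,3): code 1100 → (0.435,4.000)–(0.236,3.000)
cell (0,4): code 1000 → (1.000,4.510)–(0.435,4.000)
cell (1,2): code 0110 → (1.000,2.090)–(2.000,2.128)
cell (1,4): code 1001 → (2.000,4.746)–(1.000,4.510)
cell (2,2): code 0010 → (2.000,2.128)–(2.873,3.000)
cell (2,3): code 0011 → (2.873,3.000)–(2.913,4.000)
cell (2,4): code 0001 → (2.913,4.000)–(2.000,4.746)
total: 8 segments, chained into 1 closed loop(s), length Σ = 8.411015

segments=8 loops=1 length=8.411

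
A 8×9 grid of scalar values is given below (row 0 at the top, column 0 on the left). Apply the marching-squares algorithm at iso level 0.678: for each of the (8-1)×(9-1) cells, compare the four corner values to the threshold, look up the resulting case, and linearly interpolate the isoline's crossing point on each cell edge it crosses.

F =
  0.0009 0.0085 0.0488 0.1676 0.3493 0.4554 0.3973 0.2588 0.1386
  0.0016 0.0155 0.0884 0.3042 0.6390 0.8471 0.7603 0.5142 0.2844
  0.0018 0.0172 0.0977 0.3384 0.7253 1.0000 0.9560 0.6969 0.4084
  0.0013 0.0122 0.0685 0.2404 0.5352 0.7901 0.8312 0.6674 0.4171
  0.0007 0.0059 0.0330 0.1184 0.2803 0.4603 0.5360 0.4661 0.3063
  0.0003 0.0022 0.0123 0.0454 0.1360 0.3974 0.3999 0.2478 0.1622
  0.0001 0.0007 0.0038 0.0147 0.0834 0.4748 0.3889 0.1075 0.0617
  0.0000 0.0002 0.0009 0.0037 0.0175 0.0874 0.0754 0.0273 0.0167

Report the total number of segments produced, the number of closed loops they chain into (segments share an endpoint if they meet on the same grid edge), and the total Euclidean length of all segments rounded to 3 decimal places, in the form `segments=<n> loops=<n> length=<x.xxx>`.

cell (0,4): code 0100 → (0.568,5.000)–(1.000,4.187)
cell (0,5): code 1100 → (0.773,6.000)–(0.568,5.000)
cell (0,6): code 1000 → (1.000,6.334)–(0.773,6.000)
cell (1,3): code 0100 → (1.452,4.000)–(2.000,3.878)
cell (1,4): code 1110 → (1.000,4.187)–(1.452,4.000)
cell (1,6): code 1101 → (1.897,7.000)–(1.000,6.334)
cell (1,7): code 1000 → (2.000,7.066)–(1.897,7.000)
cell (2,3): code 0010 → (2.000,3.878)–(2.249,4.000)
cell (2,4): code 0111 → (2.249,4.000)–(3.000,4.560)
cell (2,6): code 1011 → (3.000,6.935)–(2.641,7.000)
cell (2,7): code 0001 → (2.641,7.000)–(2.000,7.066)
cell (3,4): code 0010 → (3.000,4.560)–(3.340,5.000)
cell (3,5): code 0011 → (3.340,5.000)–(3.519,6.000)
cell (3,6): code 0001 → (3.519,6.000)–(3.000,6.935)
total: 14 segments, chained into 1 closed loop(s), length Σ = 9.499594

segments=14 loops=1 length=9.500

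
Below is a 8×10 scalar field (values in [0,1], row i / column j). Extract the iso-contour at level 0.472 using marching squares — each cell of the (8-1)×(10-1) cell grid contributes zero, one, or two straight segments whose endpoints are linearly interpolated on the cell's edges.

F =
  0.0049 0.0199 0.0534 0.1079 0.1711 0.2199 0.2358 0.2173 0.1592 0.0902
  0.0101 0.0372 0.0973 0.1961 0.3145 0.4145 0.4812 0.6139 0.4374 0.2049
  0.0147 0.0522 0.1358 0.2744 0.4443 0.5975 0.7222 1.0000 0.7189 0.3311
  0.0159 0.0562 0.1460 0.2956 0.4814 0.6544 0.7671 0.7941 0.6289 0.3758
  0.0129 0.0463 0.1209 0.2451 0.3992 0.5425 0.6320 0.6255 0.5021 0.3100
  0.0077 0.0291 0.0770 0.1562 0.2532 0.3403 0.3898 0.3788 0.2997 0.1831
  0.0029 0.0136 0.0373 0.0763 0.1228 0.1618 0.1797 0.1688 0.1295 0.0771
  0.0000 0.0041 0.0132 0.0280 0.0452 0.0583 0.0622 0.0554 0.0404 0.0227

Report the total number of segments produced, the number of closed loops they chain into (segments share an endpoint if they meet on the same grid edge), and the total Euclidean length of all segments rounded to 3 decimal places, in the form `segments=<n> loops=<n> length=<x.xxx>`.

cell (0,5): code 0100 → (0.963,6.000)–(1.000,5.862)
cell (0,6): code 1100 → (0.642,7.000)–(0.963,6.000)
cell (0,7): code 1000 → (1.000,7.804)–(0.642,7.000)
cell (1,4): code 0100 → (1.314,5.000)–(2.000,4.181)
cell (1,5): code 1110 → (1.000,5.862)–(1.314,5.000)
cell (1,7): code 1101 → (1.123,8.000)–(1.000,7.804)
cell (1,8): code 1000 → (2.000,8.637)–(1.123,8.000)
cell (2,3): code 0100 → (2.747,4.000)–(3.000,3.949)
cell (2,4): code 1110 → (2.000,4.181)–(2.747,4.000)
cell (2,8): code 1001 → (3.000,8.620)–(2.000,8.637)
cell (3,3): code 0010 → (3.000,3.949)–(3.114,4.000)
cell (3,4): code 0111 → (3.114,4.000)–(4.000,4.508)
cell (3,8): code 1001 → (4.000,8.157)–(3.000,8.620)
cell (4,4): code 0010 → (4.000,4.508)–(4.349,5.000)
cell (4,5): code 0011 → (4.349,5.000)–(4.661,6.000)
cell (4,6): code 0011 → (4.661,6.000)–(4.622,7.000)
cell (4,7): code 0011 → (4.622,7.000)–(4.149,8.000)
cell (4,8): code 0001 → (4.149,8.000)–(4.000,8.157)
total: 18 segments, chained into 1 closed loop(s), length Σ = 13.622629

segments=18 loops=1 length=13.623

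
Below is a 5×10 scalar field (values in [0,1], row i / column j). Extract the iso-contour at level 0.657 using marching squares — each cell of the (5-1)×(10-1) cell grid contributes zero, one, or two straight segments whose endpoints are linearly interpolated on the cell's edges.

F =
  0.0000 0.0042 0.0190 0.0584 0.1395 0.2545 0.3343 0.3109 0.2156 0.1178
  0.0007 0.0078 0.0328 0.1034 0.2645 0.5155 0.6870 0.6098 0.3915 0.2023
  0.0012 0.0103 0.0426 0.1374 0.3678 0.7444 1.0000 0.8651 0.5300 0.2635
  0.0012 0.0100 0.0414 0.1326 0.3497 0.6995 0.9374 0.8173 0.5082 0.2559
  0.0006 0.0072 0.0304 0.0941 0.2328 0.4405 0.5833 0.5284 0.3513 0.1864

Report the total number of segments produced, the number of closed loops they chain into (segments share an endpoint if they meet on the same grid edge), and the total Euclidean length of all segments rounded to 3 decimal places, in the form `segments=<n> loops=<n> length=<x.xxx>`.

cell (0,5): code 0100 → (0.915,6.000)–(1.000,5.825)
cell (0,6): code 1000 → (1.000,6.389)–(0.915,6.000)
cell (1,4): code 0100 → (1.618,5.000)–(2.000,4.768)
cell (1,5): code 1110 → (1.000,5.825)–(1.618,5.000)
cell (1,6): code 1101 → (1.185,7.000)–(1.000,6.389)
cell (1,7): code 1000 → (2.000,7.621)–(1.185,7.000)
cell (2,4): code 0110 → (2.000,4.768)–(3.000,4.879)
cell (2,7): code 1001 → (3.000,7.519)–(2.000,7.621)
cell (3,4): code 0010 → (3.000,4.879)–(3.164,5.000)
cell (3,5): code 0011 → (3.164,5.000)–(3.792,6.000)
cell (3,6): code 0011 → (3.792,6.000)–(3.555,7.000)
cell (3,7): code 0001 → (3.555,7.000)–(3.000,7.519)
total: 12 segments, chained into 1 closed loop(s), length Σ = 8.916979

segments=12 loops=1 length=8.917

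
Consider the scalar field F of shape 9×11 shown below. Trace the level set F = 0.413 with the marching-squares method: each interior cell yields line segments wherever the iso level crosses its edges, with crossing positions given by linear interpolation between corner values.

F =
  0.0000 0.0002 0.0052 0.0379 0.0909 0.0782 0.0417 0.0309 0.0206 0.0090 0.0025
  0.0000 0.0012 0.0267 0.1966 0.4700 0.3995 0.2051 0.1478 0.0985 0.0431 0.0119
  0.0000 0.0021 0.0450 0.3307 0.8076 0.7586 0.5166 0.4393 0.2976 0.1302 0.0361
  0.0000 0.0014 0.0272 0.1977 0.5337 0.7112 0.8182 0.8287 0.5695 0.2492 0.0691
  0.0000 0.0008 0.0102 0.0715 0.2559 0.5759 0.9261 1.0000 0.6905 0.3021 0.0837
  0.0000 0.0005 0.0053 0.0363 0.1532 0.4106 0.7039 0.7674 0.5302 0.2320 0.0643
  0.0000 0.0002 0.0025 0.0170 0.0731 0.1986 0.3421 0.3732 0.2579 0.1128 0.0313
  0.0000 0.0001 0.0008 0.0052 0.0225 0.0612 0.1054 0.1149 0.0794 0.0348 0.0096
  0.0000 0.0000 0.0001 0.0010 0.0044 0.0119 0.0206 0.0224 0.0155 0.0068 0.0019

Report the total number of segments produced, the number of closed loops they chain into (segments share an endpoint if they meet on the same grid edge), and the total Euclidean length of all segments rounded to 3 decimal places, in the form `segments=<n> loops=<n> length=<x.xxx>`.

cell (0,3): code 0100 → (0.850,4.000)–(1.000,3.792)
cell (0,4): code 1000 → (1.000,4.809)–(0.850,4.000)
cell (1,3): code 0110 → (1.000,3.792)–(2.000,3.173)
cell (1,4): code 1101 → (1.038,5.000)–(1.000,4.809)
cell (1,5): code 1100 → (1.667,6.000)–(1.038,5.000)
cell (1,6): code 1100 → (1.910,7.000)–(1.667,6.000)
cell (1,7): code 1000 → (2.000,7.186)–(1.910,7.000)
cell (2,3): code 0110 → (2.000,3.173)–(3.000,3.641)
cell (2,7): code 1101 → (2.424,8.000)–(2.000,7.186)
cell (2,8): code 1000 → (3.000,8.489)–(2.424,8.000)
cell (3,3): code 0010 → (3.000,3.641)–(3.434,4.000)
cell (3,4): code 0111 → (3.434,4.000)–(4.000,4.491)
cell (3,8): code 1001 → (4.000,8.714)–(3.000,8.489)
cell (4,4): code 0010 → (4.000,4.491)–(4.985,5.000)
cell (4,5): code 0111 → (4.985,5.000)–(5.000,5.008)
cell (4,8): code 1001 → (5.000,8.393)–(4.000,8.714)
cell (5,5): code 0010 → (5.000,5.008)–(5.804,6.000)
cell (5,6): code 0011 → (5.804,6.000)–(5.899,7.000)
cell (5,7): code 0011 → (5.899,7.000)–(5.430,8.000)
cell (5,8): code 0001 → (5.430,8.000)–(5.000,8.393)
total: 20 segments, chained into 1 closed loop(s), length Σ = 16.127864

segments=20 loops=1 length=16.128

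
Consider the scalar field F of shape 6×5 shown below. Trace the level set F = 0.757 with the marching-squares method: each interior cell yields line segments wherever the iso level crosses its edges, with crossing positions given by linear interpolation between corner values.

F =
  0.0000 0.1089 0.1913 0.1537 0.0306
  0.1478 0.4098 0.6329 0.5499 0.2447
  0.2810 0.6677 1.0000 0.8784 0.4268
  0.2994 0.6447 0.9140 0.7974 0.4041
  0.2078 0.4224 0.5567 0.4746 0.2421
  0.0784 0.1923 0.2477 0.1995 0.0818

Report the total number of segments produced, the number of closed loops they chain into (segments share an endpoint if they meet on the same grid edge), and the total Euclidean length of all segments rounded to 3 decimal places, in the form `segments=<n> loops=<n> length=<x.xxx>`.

segments=8 loops=1 length=6.450

cell (1,1): code 0100 → (1.338,2.000)–(2.000,1.269)
cell (1,2): code 1100 → (1.630,3.000)–(1.338,2.000)
cell (1,3): code 1000 → (2.000,3.269)–(1.630,3.000)
cell (2,1): code 0110 → (2.000,1.269)–(3.000,1.417)
cell (2,3): code 1001 → (3.000,3.103)–(2.000,3.269)
cell (3,1): code 0010 → (3.000,1.417)–(3.439,2.000)
cell (3,2): code 0011 → (3.439,2.000)–(3.125,3.000)
cell (3,3): code 0001 → (3.125,3.000)–(3.000,3.103)
total: 8 segments, chained into 1 closed loop(s), length Σ = 6.450026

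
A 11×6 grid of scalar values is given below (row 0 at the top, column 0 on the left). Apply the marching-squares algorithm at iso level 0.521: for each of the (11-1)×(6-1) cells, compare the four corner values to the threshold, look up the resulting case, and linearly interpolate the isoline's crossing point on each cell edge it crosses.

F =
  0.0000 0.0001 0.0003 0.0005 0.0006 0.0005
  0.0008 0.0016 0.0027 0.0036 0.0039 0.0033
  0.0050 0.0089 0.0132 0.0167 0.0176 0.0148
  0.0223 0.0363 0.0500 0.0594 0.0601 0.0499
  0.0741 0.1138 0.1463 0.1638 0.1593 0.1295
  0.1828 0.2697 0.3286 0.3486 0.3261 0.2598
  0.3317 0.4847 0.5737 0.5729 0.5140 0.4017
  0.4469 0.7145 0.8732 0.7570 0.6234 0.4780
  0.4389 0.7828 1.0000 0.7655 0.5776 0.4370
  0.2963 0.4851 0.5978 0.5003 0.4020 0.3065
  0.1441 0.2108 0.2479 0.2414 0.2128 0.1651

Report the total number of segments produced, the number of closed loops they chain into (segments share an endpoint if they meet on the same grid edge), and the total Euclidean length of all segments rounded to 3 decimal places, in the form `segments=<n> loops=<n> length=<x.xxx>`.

cell (5,1): code 0100 → (5.785,2.000)–(6.000,1.408)
cell (5,2): code 1100 → (5.769,3.000)–(5.785,2.000)
cell (5,3): code 1000 → (6.000,3.881)–(5.769,3.000)
cell (6,0): code 0100 → (6.158,1.000)–(7.000,0.277)
cell (6,1): code 1110 → (6.000,1.408)–(6.158,1.000)
cell (6,3): code 1101 → (6.064,4.000)–(6.000,3.881)
cell (6,4): code 1000 → (7.000,4.704)–(6.064,4.000)
cell (7,0): code 0110 → (7.000,0.277)–(8.000,0.239)
cell (7,4): code 1001 → (8.000,4.403)–(7.000,4.704)
cell (8,0): code 0010 → (8.000,0.239)–(8.879,1.000)
cell (8,1): code 0111 → (8.879,1.000)–(9.000,1.319)
cell (8,2): code 1011 → (9.000,2.788)–(8.922,3.000)
cell (8,3): code 0011 → (8.922,3.000)–(8.322,4.000)
cell (8,4): code 0001 → (8.322,4.000)–(8.000,4.403)
cell (9,1): code 0010 → (9.000,1.319)–(9.219,2.000)
cell (9,2): code 0001 → (9.219,2.000)–(9.000,2.788)
total: 16 segments, chained into 1 closed loop(s), length Σ = 12.385290

segments=16 loops=1 length=12.385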